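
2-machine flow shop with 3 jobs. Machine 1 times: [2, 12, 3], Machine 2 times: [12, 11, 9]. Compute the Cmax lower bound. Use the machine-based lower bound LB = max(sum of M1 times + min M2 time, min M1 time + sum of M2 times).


LB1 = sum(M1 times) + min(M2 times) = 17 + 9 = 26
LB2 = min(M1 times) + sum(M2 times) = 2 + 32 = 34
Lower bound = max(LB1, LB2) = max(26, 34) = 34

34


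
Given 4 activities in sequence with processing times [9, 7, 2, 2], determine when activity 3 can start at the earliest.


Activity 3 starts after activities 1 through 2 complete.
Predecessor durations: [9, 7]
ES = 9 + 7 = 16

16


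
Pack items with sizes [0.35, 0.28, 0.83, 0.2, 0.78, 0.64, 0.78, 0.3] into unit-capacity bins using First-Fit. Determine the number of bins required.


Place items sequentially using First-Fit:
  Item 0.35 -> new Bin 1
  Item 0.28 -> Bin 1 (now 0.63)
  Item 0.83 -> new Bin 2
  Item 0.2 -> Bin 1 (now 0.83)
  Item 0.78 -> new Bin 3
  Item 0.64 -> new Bin 4
  Item 0.78 -> new Bin 5
  Item 0.3 -> Bin 4 (now 0.94)
Total bins used = 5

5


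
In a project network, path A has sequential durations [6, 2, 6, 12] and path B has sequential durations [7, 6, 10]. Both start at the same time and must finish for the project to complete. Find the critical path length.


Path A total = 6 + 2 + 6 + 12 = 26
Path B total = 7 + 6 + 10 = 23
Critical path = longest path = max(26, 23) = 26

26


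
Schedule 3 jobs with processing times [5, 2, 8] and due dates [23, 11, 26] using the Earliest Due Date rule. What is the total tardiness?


Sort by due date (EDD order): [(2, 11), (5, 23), (8, 26)]
Compute completion times and tardiness:
  Job 1: p=2, d=11, C=2, tardiness=max(0,2-11)=0
  Job 2: p=5, d=23, C=7, tardiness=max(0,7-23)=0
  Job 3: p=8, d=26, C=15, tardiness=max(0,15-26)=0
Total tardiness = 0

0


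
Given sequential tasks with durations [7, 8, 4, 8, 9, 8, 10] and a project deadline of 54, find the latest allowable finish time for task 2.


LF(activity 2) = deadline - sum of successor durations
Successors: activities 3 through 7 with durations [4, 8, 9, 8, 10]
Sum of successor durations = 39
LF = 54 - 39 = 15

15


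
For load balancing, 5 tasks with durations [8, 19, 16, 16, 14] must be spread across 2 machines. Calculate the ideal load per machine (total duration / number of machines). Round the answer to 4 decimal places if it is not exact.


Total processing time = 8 + 19 + 16 + 16 + 14 = 73
Number of machines = 2
Ideal balanced load = 73 / 2 = 36.5

36.5


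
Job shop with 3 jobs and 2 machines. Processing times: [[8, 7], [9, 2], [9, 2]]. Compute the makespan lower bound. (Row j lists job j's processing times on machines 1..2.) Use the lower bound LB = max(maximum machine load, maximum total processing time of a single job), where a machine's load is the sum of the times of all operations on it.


Machine loads:
  Machine 1: 8 + 9 + 9 = 26
  Machine 2: 7 + 2 + 2 = 11
Max machine load = 26
Job totals:
  Job 1: 15
  Job 2: 11
  Job 3: 11
Max job total = 15
Lower bound = max(26, 15) = 26

26


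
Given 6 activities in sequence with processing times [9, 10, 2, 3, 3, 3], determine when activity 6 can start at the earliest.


Activity 6 starts after activities 1 through 5 complete.
Predecessor durations: [9, 10, 2, 3, 3]
ES = 9 + 10 + 2 + 3 + 3 = 27

27


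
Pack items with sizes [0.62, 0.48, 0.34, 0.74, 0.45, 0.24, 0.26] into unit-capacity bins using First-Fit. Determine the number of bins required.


Place items sequentially using First-Fit:
  Item 0.62 -> new Bin 1
  Item 0.48 -> new Bin 2
  Item 0.34 -> Bin 1 (now 0.96)
  Item 0.74 -> new Bin 3
  Item 0.45 -> Bin 2 (now 0.93)
  Item 0.24 -> Bin 3 (now 0.98)
  Item 0.26 -> new Bin 4
Total bins used = 4

4


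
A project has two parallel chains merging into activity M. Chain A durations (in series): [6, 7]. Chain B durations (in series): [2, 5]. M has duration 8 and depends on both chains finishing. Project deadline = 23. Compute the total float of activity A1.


Forward pass: ES(A1) = sum of predecessors on chain A = 0
EF = ES + duration = 0 + 6 = 6
Backward pass: LF(M) = deadline = 23; LS(M) = 23 - 8 = 15
LF(A1) = LS(M) - sum(successors on chain A) = 15 - 7 = 8
LS = LF - duration = 8 - 6 = 2
Total float = LS - ES = 2 - 0 = 2

2


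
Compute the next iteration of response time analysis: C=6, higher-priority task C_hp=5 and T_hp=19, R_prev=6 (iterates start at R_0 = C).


R_next = C + ceil(R_prev / T_hp) * C_hp
ceil(6 / 19) = ceil(0.3158) = 1
Interference = 1 * 5 = 5
R_next = 6 + 5 = 11

11


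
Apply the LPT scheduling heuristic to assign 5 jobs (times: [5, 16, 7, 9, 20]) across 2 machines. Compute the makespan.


Sort jobs in decreasing order (LPT): [20, 16, 9, 7, 5]
Assign each job to the least loaded machine:
  Machine 1: jobs [20, 7], load = 27
  Machine 2: jobs [16, 9, 5], load = 30
Makespan = max load = 30

30


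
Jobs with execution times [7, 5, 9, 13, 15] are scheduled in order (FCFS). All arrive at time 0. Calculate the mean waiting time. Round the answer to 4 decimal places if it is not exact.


FCFS order (as given): [7, 5, 9, 13, 15]
Waiting times:
  Job 1: wait = 0
  Job 2: wait = 7
  Job 3: wait = 12
  Job 4: wait = 21
  Job 5: wait = 34
Sum of waiting times = 74
Average waiting time = 74/5 = 14.8

14.8


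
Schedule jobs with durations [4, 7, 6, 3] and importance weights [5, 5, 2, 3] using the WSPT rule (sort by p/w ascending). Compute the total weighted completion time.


Compute p/w ratios and sort ascending (WSPT): [(4, 5), (3, 3), (7, 5), (6, 2)]
Compute weighted completion times:
  Job (p=4,w=5): C=4, w*C=5*4=20
  Job (p=3,w=3): C=7, w*C=3*7=21
  Job (p=7,w=5): C=14, w*C=5*14=70
  Job (p=6,w=2): C=20, w*C=2*20=40
Total weighted completion time = 151

151


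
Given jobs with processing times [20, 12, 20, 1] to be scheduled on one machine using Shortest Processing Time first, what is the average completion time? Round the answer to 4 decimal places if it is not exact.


Sort jobs by processing time (SPT order): [1, 12, 20, 20]
Compute completion times sequentially:
  Job 1: processing = 1, completes at 1
  Job 2: processing = 12, completes at 13
  Job 3: processing = 20, completes at 33
  Job 4: processing = 20, completes at 53
Sum of completion times = 100
Average completion time = 100/4 = 25.0

25.0


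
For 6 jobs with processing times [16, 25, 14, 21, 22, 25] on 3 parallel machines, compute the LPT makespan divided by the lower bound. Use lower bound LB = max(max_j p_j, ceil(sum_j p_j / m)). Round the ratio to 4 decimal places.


LPT order: [25, 25, 22, 21, 16, 14]
Machine loads after assignment: [41, 39, 43]
LPT makespan = 43
Lower bound = max(max_job, ceil(total/3)) = max(25, 41) = 41
Ratio = 43 / 41 = 1.0488

1.0488


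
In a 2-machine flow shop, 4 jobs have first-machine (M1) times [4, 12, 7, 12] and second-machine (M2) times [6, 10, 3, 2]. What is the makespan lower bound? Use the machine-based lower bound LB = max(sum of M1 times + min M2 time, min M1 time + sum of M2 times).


LB1 = sum(M1 times) + min(M2 times) = 35 + 2 = 37
LB2 = min(M1 times) + sum(M2 times) = 4 + 21 = 25
Lower bound = max(LB1, LB2) = max(37, 25) = 37

37


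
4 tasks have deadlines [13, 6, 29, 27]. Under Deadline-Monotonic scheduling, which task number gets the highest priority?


Sort tasks by relative deadline (ascending):
  Task 2: deadline = 6
  Task 1: deadline = 13
  Task 4: deadline = 27
  Task 3: deadline = 29
Priority order (highest first): [2, 1, 4, 3]
Highest priority task = 2

2


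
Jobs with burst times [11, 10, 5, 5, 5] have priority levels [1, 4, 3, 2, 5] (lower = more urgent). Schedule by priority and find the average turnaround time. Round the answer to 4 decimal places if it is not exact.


Sort by priority (ascending = highest first):
Order: [(1, 11), (2, 5), (3, 5), (4, 10), (5, 5)]
Completion times:
  Priority 1, burst=11, C=11
  Priority 2, burst=5, C=16
  Priority 3, burst=5, C=21
  Priority 4, burst=10, C=31
  Priority 5, burst=5, C=36
Average turnaround = 115/5 = 23.0

23.0


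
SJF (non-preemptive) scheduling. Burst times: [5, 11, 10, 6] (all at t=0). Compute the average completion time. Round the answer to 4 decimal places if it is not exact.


SJF order (ascending): [5, 6, 10, 11]
Completion times:
  Job 1: burst=5, C=5
  Job 2: burst=6, C=11
  Job 3: burst=10, C=21
  Job 4: burst=11, C=32
Average completion = 69/4 = 17.25

17.25


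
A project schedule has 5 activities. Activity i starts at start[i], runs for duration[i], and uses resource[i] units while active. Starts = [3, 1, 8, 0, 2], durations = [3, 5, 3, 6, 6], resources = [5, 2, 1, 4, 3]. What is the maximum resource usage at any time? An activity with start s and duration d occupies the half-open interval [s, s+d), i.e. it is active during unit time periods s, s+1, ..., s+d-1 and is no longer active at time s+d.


Each activity i is active on [start_i, start_i + duration_i).
Compute total resource usage per time slot:
  t=0: active resources = [4], total = 4
  t=1: active resources = [2, 4], total = 6
  t=2: active resources = [2, 4, 3], total = 9
  t=3: active resources = [5, 2, 4, 3], total = 14
  t=4: active resources = [5, 2, 4, 3], total = 14
  t=5: active resources = [5, 2, 4, 3], total = 14
  t=6: active resources = [3], total = 3
  t=7: active resources = [3], total = 3
  t=8: active resources = [1], total = 1
  t=9: active resources = [1], total = 1
  t=10: active resources = [1], total = 1
Peak resource demand = 14

14


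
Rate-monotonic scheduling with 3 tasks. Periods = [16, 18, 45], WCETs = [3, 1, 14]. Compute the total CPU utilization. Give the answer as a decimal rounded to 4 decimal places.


Compute individual utilizations (exact fractions):
  Task 1: C/T = 3/16 (approx. 0.1875)
  Task 2: C/T = 1/18 (approx. 0.0556)
  Task 3: C/T = 14/45 (approx. 0.3111)
Total utilization U = 3/16 + 1/18 + 14/45 = 133/240
Rounded to 4 decimal places: U = 0.5542
RM (Liu & Layland) bound for 3 tasks = 0.779763; compare with U = 133/240 (approx. 0.554167)
U <= bound, so schedulable by RM sufficient condition.

0.5542


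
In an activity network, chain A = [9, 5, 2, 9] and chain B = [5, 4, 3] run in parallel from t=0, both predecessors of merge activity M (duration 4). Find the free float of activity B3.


ES(B3) = sum of predecessors on chain B = 9
EF(B3) = ES + duration = 9 + 3 = 12
Successor of B3 is M. ES(M) = max(sum(A), sum(B)) = max(25, 12) = 25
Free float = ES(successor) - EF(current) = 25 - 12 = 13

13


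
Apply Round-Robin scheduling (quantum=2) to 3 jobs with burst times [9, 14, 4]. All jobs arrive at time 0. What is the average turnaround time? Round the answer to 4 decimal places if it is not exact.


Time quantum = 2
Execution trace:
  J1 runs 2 units, time = 2
  J2 runs 2 units, time = 4
  J3 runs 2 units, time = 6
  J1 runs 2 units, time = 8
  J2 runs 2 units, time = 10
  J3 runs 2 units, time = 12
  J1 runs 2 units, time = 14
  J2 runs 2 units, time = 16
  J1 runs 2 units, time = 18
  J2 runs 2 units, time = 20
  J1 runs 1 units, time = 21
  J2 runs 2 units, time = 23
  J2 runs 2 units, time = 25
  J2 runs 2 units, time = 27
Finish times: [21, 27, 12]
Average turnaround = 60/3 = 20.0

20.0


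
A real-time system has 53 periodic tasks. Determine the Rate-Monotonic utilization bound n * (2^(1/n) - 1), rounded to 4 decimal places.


Compute 2^(1/53) = 1.0131641430
Subtract 1: 1.0131641430 - 1 = 0.0131641430
Multiply by n: 53 * 0.0131641430 = 0.6976995790
Round to 4 dp: 0.6977

0.6977


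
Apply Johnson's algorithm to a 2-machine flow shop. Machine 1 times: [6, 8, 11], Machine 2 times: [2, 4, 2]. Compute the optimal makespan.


Apply Johnson's rule:
  Group 1 (a <= b): []
  Group 2 (a > b): [(2, 8, 4), (1, 6, 2), (3, 11, 2)]
Optimal job order: [2, 1, 3]
Schedule:
  Job 2: M1 done at 8, M2 done at 12
  Job 1: M1 done at 14, M2 done at 16
  Job 3: M1 done at 25, M2 done at 27
Makespan = 27

27


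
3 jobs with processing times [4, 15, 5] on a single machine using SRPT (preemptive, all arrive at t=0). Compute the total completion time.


Since all jobs arrive at t=0, SRPT equals SPT ordering.
SPT order: [4, 5, 15]
Completion times:
  Job 1: p=4, C=4
  Job 2: p=5, C=9
  Job 3: p=15, C=24
Total completion time = 4 + 9 + 24 = 37

37


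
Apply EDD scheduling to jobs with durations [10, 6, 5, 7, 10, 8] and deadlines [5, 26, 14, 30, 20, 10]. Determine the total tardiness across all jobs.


Sort by due date (EDD order): [(10, 5), (8, 10), (5, 14), (10, 20), (6, 26), (7, 30)]
Compute completion times and tardiness:
  Job 1: p=10, d=5, C=10, tardiness=max(0,10-5)=5
  Job 2: p=8, d=10, C=18, tardiness=max(0,18-10)=8
  Job 3: p=5, d=14, C=23, tardiness=max(0,23-14)=9
  Job 4: p=10, d=20, C=33, tardiness=max(0,33-20)=13
  Job 5: p=6, d=26, C=39, tardiness=max(0,39-26)=13
  Job 6: p=7, d=30, C=46, tardiness=max(0,46-30)=16
Total tardiness = 64

64


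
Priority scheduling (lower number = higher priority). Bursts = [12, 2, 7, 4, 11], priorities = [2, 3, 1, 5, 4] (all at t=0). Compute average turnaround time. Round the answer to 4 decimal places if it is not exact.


Sort by priority (ascending = highest first):
Order: [(1, 7), (2, 12), (3, 2), (4, 11), (5, 4)]
Completion times:
  Priority 1, burst=7, C=7
  Priority 2, burst=12, C=19
  Priority 3, burst=2, C=21
  Priority 4, burst=11, C=32
  Priority 5, burst=4, C=36
Average turnaround = 115/5 = 23.0

23.0


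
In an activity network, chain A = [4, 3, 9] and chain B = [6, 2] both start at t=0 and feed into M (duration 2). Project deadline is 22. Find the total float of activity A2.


Forward pass: ES(A2) = sum of predecessors on chain A = 4
EF = ES + duration = 4 + 3 = 7
Backward pass: LF(M) = deadline = 22; LS(M) = 22 - 2 = 20
LF(A2) = LS(M) - sum(successors on chain A) = 20 - 9 = 11
LS = LF - duration = 11 - 3 = 8
Total float = LS - ES = 8 - 4 = 4

4


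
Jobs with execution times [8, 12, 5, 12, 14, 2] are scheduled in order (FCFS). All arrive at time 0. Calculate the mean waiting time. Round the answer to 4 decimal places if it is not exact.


FCFS order (as given): [8, 12, 5, 12, 14, 2]
Waiting times:
  Job 1: wait = 0
  Job 2: wait = 8
  Job 3: wait = 20
  Job 4: wait = 25
  Job 5: wait = 37
  Job 6: wait = 51
Sum of waiting times = 141
Average waiting time = 141/6 = 23.5

23.5


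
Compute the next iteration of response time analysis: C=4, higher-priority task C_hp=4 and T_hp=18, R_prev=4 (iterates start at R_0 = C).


R_next = C + ceil(R_prev / T_hp) * C_hp
ceil(4 / 18) = ceil(0.2222) = 1
Interference = 1 * 4 = 4
R_next = 4 + 4 = 8

8


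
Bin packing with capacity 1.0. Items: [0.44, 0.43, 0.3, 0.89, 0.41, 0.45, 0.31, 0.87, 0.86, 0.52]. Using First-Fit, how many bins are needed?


Place items sequentially using First-Fit:
  Item 0.44 -> new Bin 1
  Item 0.43 -> Bin 1 (now 0.87)
  Item 0.3 -> new Bin 2
  Item 0.89 -> new Bin 3
  Item 0.41 -> Bin 2 (now 0.71)
  Item 0.45 -> new Bin 4
  Item 0.31 -> Bin 4 (now 0.76)
  Item 0.87 -> new Bin 5
  Item 0.86 -> new Bin 6
  Item 0.52 -> new Bin 7
Total bins used = 7

7


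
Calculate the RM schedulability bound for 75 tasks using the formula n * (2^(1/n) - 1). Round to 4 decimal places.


Compute 2^(1/75) = 1.0092848012
Subtract 1: 1.0092848012 - 1 = 0.0092848012
Multiply by n: 75 * 0.0092848012 = 0.6963600900
Round to 4 dp: 0.6964

0.6964


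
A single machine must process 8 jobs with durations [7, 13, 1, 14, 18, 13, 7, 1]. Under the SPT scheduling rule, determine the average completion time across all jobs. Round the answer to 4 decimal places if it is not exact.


Sort jobs by processing time (SPT order): [1, 1, 7, 7, 13, 13, 14, 18]
Compute completion times sequentially:
  Job 1: processing = 1, completes at 1
  Job 2: processing = 1, completes at 2
  Job 3: processing = 7, completes at 9
  Job 4: processing = 7, completes at 16
  Job 5: processing = 13, completes at 29
  Job 6: processing = 13, completes at 42
  Job 7: processing = 14, completes at 56
  Job 8: processing = 18, completes at 74
Sum of completion times = 229
Average completion time = 229/8 = 28.625

28.625


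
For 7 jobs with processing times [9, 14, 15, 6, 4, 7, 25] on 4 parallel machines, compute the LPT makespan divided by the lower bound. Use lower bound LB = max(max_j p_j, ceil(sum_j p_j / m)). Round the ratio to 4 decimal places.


LPT order: [25, 15, 14, 9, 7, 6, 4]
Machine loads after assignment: [25, 19, 20, 16]
LPT makespan = 25
Lower bound = max(max_job, ceil(total/4)) = max(25, 20) = 25
Ratio = 25 / 25 = 1.0

1.0


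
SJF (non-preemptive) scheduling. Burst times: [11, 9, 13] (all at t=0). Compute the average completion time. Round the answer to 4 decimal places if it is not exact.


SJF order (ascending): [9, 11, 13]
Completion times:
  Job 1: burst=9, C=9
  Job 2: burst=11, C=20
  Job 3: burst=13, C=33
Average completion = 62/3 = 20.6667

20.6667


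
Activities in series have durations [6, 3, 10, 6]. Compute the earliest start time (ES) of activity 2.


Activity 2 starts after activities 1 through 1 complete.
Predecessor durations: [6]
ES = 6 = 6

6


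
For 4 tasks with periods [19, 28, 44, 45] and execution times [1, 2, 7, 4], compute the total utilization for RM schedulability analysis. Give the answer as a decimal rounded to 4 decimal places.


Compute individual utilizations (exact fractions):
  Task 1: C/T = 1/19 (approx. 0.0526)
  Task 2: C/T = 2/28 = 1/14 (approx. 0.0714)
  Task 3: C/T = 7/44 (approx. 0.1591)
  Task 4: C/T = 4/45 (approx. 0.0889)
Total utilization U = 1/19 + 1/14 + 7/44 + 4/45 = 97973/263340
Rounded to 4 decimal places: U = 0.3720
RM (Liu & Layland) bound for 4 tasks = 0.756828; compare with U = 97973/263340 (approx. 0.372040)
U <= bound, so schedulable by RM sufficient condition.

0.3720


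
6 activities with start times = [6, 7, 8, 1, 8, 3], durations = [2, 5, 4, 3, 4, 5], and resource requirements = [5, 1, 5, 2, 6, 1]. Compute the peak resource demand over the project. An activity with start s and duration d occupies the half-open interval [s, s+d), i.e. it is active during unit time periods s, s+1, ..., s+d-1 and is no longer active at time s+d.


Each activity i is active on [start_i, start_i + duration_i).
Compute total resource usage per time slot:
  t=0: active resources = [], total = 0
  t=1: active resources = [2], total = 2
  t=2: active resources = [2], total = 2
  t=3: active resources = [2, 1], total = 3
  t=4: active resources = [1], total = 1
  t=5: active resources = [1], total = 1
  t=6: active resources = [5, 1], total = 6
  t=7: active resources = [5, 1, 1], total = 7
  t=8: active resources = [1, 5, 6], total = 12
  t=9: active resources = [1, 5, 6], total = 12
  t=10: active resources = [1, 5, 6], total = 12
  t=11: active resources = [1, 5, 6], total = 12
Peak resource demand = 12

12


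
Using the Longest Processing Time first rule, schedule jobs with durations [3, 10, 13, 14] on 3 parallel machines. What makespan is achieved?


Sort jobs in decreasing order (LPT): [14, 13, 10, 3]
Assign each job to the least loaded machine:
  Machine 1: jobs [14], load = 14
  Machine 2: jobs [13], load = 13
  Machine 3: jobs [10, 3], load = 13
Makespan = max load = 14

14


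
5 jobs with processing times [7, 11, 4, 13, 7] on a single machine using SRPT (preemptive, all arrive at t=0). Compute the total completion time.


Since all jobs arrive at t=0, SRPT equals SPT ordering.
SPT order: [4, 7, 7, 11, 13]
Completion times:
  Job 1: p=4, C=4
  Job 2: p=7, C=11
  Job 3: p=7, C=18
  Job 4: p=11, C=29
  Job 5: p=13, C=42
Total completion time = 4 + 11 + 18 + 29 + 42 = 104

104


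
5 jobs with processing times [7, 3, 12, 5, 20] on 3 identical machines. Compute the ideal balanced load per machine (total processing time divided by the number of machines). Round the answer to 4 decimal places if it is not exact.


Total processing time = 7 + 3 + 12 + 5 + 20 = 47
Number of machines = 3
Ideal balanced load = 47 / 3 = 15.6667

15.6667


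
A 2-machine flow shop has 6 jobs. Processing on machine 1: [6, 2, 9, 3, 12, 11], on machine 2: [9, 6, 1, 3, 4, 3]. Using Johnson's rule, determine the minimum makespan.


Apply Johnson's rule:
  Group 1 (a <= b): [(2, 2, 6), (4, 3, 3), (1, 6, 9)]
  Group 2 (a > b): [(5, 12, 4), (6, 11, 3), (3, 9, 1)]
Optimal job order: [2, 4, 1, 5, 6, 3]
Schedule:
  Job 2: M1 done at 2, M2 done at 8
  Job 4: M1 done at 5, M2 done at 11
  Job 1: M1 done at 11, M2 done at 20
  Job 5: M1 done at 23, M2 done at 27
  Job 6: M1 done at 34, M2 done at 37
  Job 3: M1 done at 43, M2 done at 44
Makespan = 44

44


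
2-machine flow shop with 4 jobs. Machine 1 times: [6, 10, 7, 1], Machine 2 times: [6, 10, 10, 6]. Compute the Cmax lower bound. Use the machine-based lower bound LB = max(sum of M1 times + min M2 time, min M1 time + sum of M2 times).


LB1 = sum(M1 times) + min(M2 times) = 24 + 6 = 30
LB2 = min(M1 times) + sum(M2 times) = 1 + 32 = 33
Lower bound = max(LB1, LB2) = max(30, 33) = 33

33


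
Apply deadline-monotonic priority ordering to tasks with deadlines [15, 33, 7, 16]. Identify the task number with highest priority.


Sort tasks by relative deadline (ascending):
  Task 3: deadline = 7
  Task 1: deadline = 15
  Task 4: deadline = 16
  Task 2: deadline = 33
Priority order (highest first): [3, 1, 4, 2]
Highest priority task = 3

3


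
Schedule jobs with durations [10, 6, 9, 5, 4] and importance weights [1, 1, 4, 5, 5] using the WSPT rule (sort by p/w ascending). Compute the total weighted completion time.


Compute p/w ratios and sort ascending (WSPT): [(4, 5), (5, 5), (9, 4), (6, 1), (10, 1)]
Compute weighted completion times:
  Job (p=4,w=5): C=4, w*C=5*4=20
  Job (p=5,w=5): C=9, w*C=5*9=45
  Job (p=9,w=4): C=18, w*C=4*18=72
  Job (p=6,w=1): C=24, w*C=1*24=24
  Job (p=10,w=1): C=34, w*C=1*34=34
Total weighted completion time = 195

195


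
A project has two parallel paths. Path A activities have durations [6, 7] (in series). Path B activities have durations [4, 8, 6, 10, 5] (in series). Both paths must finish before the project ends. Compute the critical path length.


Path A total = 6 + 7 = 13
Path B total = 4 + 8 + 6 + 10 + 5 = 33
Critical path = longest path = max(13, 33) = 33

33


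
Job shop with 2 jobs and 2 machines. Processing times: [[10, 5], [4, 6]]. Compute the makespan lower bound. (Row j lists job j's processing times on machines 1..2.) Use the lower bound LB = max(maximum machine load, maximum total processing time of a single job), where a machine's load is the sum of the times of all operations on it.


Machine loads:
  Machine 1: 10 + 4 = 14
  Machine 2: 5 + 6 = 11
Max machine load = 14
Job totals:
  Job 1: 15
  Job 2: 10
Max job total = 15
Lower bound = max(14, 15) = 15

15


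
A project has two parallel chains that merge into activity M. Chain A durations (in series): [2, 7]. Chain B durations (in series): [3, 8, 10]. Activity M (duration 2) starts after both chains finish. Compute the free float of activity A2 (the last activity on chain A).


ES(A2) = sum of predecessors on chain A = 2
EF(A2) = ES + duration = 2 + 7 = 9
Successor of A2 is M. ES(M) = max(sum(A), sum(B)) = max(9, 21) = 21
Free float = ES(successor) - EF(current) = 21 - 9 = 12

12


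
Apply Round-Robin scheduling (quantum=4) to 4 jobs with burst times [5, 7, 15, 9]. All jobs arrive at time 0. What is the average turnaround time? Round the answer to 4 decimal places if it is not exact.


Time quantum = 4
Execution trace:
  J1 runs 4 units, time = 4
  J2 runs 4 units, time = 8
  J3 runs 4 units, time = 12
  J4 runs 4 units, time = 16
  J1 runs 1 units, time = 17
  J2 runs 3 units, time = 20
  J3 runs 4 units, time = 24
  J4 runs 4 units, time = 28
  J3 runs 4 units, time = 32
  J4 runs 1 units, time = 33
  J3 runs 3 units, time = 36
Finish times: [17, 20, 36, 33]
Average turnaround = 106/4 = 26.5

26.5


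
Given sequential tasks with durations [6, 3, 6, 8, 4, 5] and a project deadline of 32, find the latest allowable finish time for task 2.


LF(activity 2) = deadline - sum of successor durations
Successors: activities 3 through 6 with durations [6, 8, 4, 5]
Sum of successor durations = 23
LF = 32 - 23 = 9

9


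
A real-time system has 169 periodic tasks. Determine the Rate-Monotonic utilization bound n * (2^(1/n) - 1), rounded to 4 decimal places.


Compute 2^(1/169) = 1.0041098851
Subtract 1: 1.0041098851 - 1 = 0.0041098851
Multiply by n: 169 * 0.0041098851 = 0.6945705819
Round to 4 dp: 0.6946

0.6946


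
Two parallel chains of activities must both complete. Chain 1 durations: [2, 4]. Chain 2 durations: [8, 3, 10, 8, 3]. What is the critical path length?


Path A total = 2 + 4 = 6
Path B total = 8 + 3 + 10 + 8 + 3 = 32
Critical path = longest path = max(6, 32) = 32

32


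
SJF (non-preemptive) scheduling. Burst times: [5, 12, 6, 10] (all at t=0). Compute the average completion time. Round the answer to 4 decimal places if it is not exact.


SJF order (ascending): [5, 6, 10, 12]
Completion times:
  Job 1: burst=5, C=5
  Job 2: burst=6, C=11
  Job 3: burst=10, C=21
  Job 4: burst=12, C=33
Average completion = 70/4 = 17.5

17.5


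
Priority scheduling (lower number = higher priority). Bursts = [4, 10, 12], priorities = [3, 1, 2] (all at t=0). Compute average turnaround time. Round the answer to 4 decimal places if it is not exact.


Sort by priority (ascending = highest first):
Order: [(1, 10), (2, 12), (3, 4)]
Completion times:
  Priority 1, burst=10, C=10
  Priority 2, burst=12, C=22
  Priority 3, burst=4, C=26
Average turnaround = 58/3 = 19.3333

19.3333


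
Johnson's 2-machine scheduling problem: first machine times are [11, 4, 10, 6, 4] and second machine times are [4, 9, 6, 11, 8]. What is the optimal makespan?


Apply Johnson's rule:
  Group 1 (a <= b): [(2, 4, 9), (5, 4, 8), (4, 6, 11)]
  Group 2 (a > b): [(3, 10, 6), (1, 11, 4)]
Optimal job order: [2, 5, 4, 3, 1]
Schedule:
  Job 2: M1 done at 4, M2 done at 13
  Job 5: M1 done at 8, M2 done at 21
  Job 4: M1 done at 14, M2 done at 32
  Job 3: M1 done at 24, M2 done at 38
  Job 1: M1 done at 35, M2 done at 42
Makespan = 42

42


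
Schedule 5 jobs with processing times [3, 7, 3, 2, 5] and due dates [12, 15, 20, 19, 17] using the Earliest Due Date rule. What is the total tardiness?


Sort by due date (EDD order): [(3, 12), (7, 15), (5, 17), (2, 19), (3, 20)]
Compute completion times and tardiness:
  Job 1: p=3, d=12, C=3, tardiness=max(0,3-12)=0
  Job 2: p=7, d=15, C=10, tardiness=max(0,10-15)=0
  Job 3: p=5, d=17, C=15, tardiness=max(0,15-17)=0
  Job 4: p=2, d=19, C=17, tardiness=max(0,17-19)=0
  Job 5: p=3, d=20, C=20, tardiness=max(0,20-20)=0
Total tardiness = 0

0


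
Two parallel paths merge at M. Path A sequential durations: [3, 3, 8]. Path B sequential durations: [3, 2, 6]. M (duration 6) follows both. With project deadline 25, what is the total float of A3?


Forward pass: ES(A3) = sum of predecessors on chain A = 6
EF = ES + duration = 6 + 8 = 14
Backward pass: LF(M) = deadline = 25; LS(M) = 25 - 6 = 19
LF(A3) = LS(M) - sum(successors on chain A) = 19 - 0 = 19
LS = LF - duration = 19 - 8 = 11
Total float = LS - ES = 11 - 6 = 5

5


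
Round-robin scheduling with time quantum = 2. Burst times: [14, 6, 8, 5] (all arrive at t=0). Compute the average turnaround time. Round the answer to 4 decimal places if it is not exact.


Time quantum = 2
Execution trace:
  J1 runs 2 units, time = 2
  J2 runs 2 units, time = 4
  J3 runs 2 units, time = 6
  J4 runs 2 units, time = 8
  J1 runs 2 units, time = 10
  J2 runs 2 units, time = 12
  J3 runs 2 units, time = 14
  J4 runs 2 units, time = 16
  J1 runs 2 units, time = 18
  J2 runs 2 units, time = 20
  J3 runs 2 units, time = 22
  J4 runs 1 units, time = 23
  J1 runs 2 units, time = 25
  J3 runs 2 units, time = 27
  J1 runs 2 units, time = 29
  J1 runs 2 units, time = 31
  J1 runs 2 units, time = 33
Finish times: [33, 20, 27, 23]
Average turnaround = 103/4 = 25.75

25.75


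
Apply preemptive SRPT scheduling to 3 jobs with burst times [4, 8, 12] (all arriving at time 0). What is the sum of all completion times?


Since all jobs arrive at t=0, SRPT equals SPT ordering.
SPT order: [4, 8, 12]
Completion times:
  Job 1: p=4, C=4
  Job 2: p=8, C=12
  Job 3: p=12, C=24
Total completion time = 4 + 12 + 24 = 40

40


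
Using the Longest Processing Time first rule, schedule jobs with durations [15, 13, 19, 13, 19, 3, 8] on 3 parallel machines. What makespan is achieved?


Sort jobs in decreasing order (LPT): [19, 19, 15, 13, 13, 8, 3]
Assign each job to the least loaded machine:
  Machine 1: jobs [19, 13], load = 32
  Machine 2: jobs [19, 8, 3], load = 30
  Machine 3: jobs [15, 13], load = 28
Makespan = max load = 32

32


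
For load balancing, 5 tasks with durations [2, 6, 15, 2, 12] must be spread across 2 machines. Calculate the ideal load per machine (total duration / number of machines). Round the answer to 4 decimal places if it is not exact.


Total processing time = 2 + 6 + 15 + 2 + 12 = 37
Number of machines = 2
Ideal balanced load = 37 / 2 = 18.5

18.5


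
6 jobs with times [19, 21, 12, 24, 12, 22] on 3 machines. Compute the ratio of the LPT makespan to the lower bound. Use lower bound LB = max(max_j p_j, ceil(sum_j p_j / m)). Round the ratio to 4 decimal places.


LPT order: [24, 22, 21, 19, 12, 12]
Machine loads after assignment: [36, 34, 40]
LPT makespan = 40
Lower bound = max(max_job, ceil(total/3)) = max(24, 37) = 37
Ratio = 40 / 37 = 1.0811

1.0811


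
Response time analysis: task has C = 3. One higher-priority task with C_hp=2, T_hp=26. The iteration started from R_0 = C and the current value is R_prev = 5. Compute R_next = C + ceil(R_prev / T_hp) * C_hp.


R_next = C + ceil(R_prev / T_hp) * C_hp
ceil(5 / 26) = ceil(0.1923) = 1
Interference = 1 * 2 = 2
R_next = 3 + 2 = 5
R_next = R_prev, so the iteration has converged (response time = 5).

5


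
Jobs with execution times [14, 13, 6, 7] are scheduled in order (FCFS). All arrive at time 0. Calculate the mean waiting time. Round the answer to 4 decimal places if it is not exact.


FCFS order (as given): [14, 13, 6, 7]
Waiting times:
  Job 1: wait = 0
  Job 2: wait = 14
  Job 3: wait = 27
  Job 4: wait = 33
Sum of waiting times = 74
Average waiting time = 74/4 = 18.5

18.5


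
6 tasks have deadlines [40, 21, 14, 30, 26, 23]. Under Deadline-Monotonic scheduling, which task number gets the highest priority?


Sort tasks by relative deadline (ascending):
  Task 3: deadline = 14
  Task 2: deadline = 21
  Task 6: deadline = 23
  Task 5: deadline = 26
  Task 4: deadline = 30
  Task 1: deadline = 40
Priority order (highest first): [3, 2, 6, 5, 4, 1]
Highest priority task = 3

3


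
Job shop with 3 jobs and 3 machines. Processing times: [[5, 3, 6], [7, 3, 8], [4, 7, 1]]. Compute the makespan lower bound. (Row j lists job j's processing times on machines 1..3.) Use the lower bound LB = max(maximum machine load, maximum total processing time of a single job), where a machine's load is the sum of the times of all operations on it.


Machine loads:
  Machine 1: 5 + 7 + 4 = 16
  Machine 2: 3 + 3 + 7 = 13
  Machine 3: 6 + 8 + 1 = 15
Max machine load = 16
Job totals:
  Job 1: 14
  Job 2: 18
  Job 3: 12
Max job total = 18
Lower bound = max(16, 18) = 18

18


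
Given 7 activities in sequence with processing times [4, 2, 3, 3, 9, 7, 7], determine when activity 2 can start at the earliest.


Activity 2 starts after activities 1 through 1 complete.
Predecessor durations: [4]
ES = 4 = 4

4


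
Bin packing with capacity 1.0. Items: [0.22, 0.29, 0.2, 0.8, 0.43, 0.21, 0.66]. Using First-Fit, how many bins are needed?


Place items sequentially using First-Fit:
  Item 0.22 -> new Bin 1
  Item 0.29 -> Bin 1 (now 0.51)
  Item 0.2 -> Bin 1 (now 0.71)
  Item 0.8 -> new Bin 2
  Item 0.43 -> new Bin 3
  Item 0.21 -> Bin 1 (now 0.92)
  Item 0.66 -> new Bin 4
Total bins used = 4

4


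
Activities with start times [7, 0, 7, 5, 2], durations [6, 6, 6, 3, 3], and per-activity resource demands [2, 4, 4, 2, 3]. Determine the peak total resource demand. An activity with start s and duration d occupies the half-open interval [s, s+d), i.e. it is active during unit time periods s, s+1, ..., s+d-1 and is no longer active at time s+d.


Each activity i is active on [start_i, start_i + duration_i).
Compute total resource usage per time slot:
  t=0: active resources = [4], total = 4
  t=1: active resources = [4], total = 4
  t=2: active resources = [4, 3], total = 7
  t=3: active resources = [4, 3], total = 7
  t=4: active resources = [4, 3], total = 7
  t=5: active resources = [4, 2], total = 6
  t=6: active resources = [2], total = 2
  t=7: active resources = [2, 4, 2], total = 8
  t=8: active resources = [2, 4], total = 6
  t=9: active resources = [2, 4], total = 6
  t=10: active resources = [2, 4], total = 6
  t=11: active resources = [2, 4], total = 6
  t=12: active resources = [2, 4], total = 6
Peak resource demand = 8

8


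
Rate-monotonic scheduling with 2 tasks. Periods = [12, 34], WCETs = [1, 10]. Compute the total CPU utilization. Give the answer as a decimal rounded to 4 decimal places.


Compute individual utilizations (exact fractions):
  Task 1: C/T = 1/12 (approx. 0.0833)
  Task 2: C/T = 10/34 = 5/17 (approx. 0.2941)
Total utilization U = 1/12 + 5/17 = 77/204
Rounded to 4 decimal places: U = 0.3775
RM (Liu & Layland) bound for 2 tasks = 0.828427; compare with U = 77/204 (approx. 0.377451)
U <= bound, so schedulable by RM sufficient condition.

0.3775


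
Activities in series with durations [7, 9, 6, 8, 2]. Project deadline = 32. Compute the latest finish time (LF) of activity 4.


LF(activity 4) = deadline - sum of successor durations
Successors: activities 5 through 5 with durations [2]
Sum of successor durations = 2
LF = 32 - 2 = 30

30


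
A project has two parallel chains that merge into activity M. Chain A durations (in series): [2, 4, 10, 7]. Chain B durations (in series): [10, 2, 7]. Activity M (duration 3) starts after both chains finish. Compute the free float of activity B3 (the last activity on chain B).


ES(B3) = sum of predecessors on chain B = 12
EF(B3) = ES + duration = 12 + 7 = 19
Successor of B3 is M. ES(M) = max(sum(A), sum(B)) = max(23, 19) = 23
Free float = ES(successor) - EF(current) = 23 - 19 = 4

4


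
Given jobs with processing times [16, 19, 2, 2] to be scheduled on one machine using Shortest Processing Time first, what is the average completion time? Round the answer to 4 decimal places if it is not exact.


Sort jobs by processing time (SPT order): [2, 2, 16, 19]
Compute completion times sequentially:
  Job 1: processing = 2, completes at 2
  Job 2: processing = 2, completes at 4
  Job 3: processing = 16, completes at 20
  Job 4: processing = 19, completes at 39
Sum of completion times = 65
Average completion time = 65/4 = 16.25

16.25


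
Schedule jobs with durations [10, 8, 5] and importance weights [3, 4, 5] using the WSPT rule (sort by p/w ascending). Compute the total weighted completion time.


Compute p/w ratios and sort ascending (WSPT): [(5, 5), (8, 4), (10, 3)]
Compute weighted completion times:
  Job (p=5,w=5): C=5, w*C=5*5=25
  Job (p=8,w=4): C=13, w*C=4*13=52
  Job (p=10,w=3): C=23, w*C=3*23=69
Total weighted completion time = 146

146


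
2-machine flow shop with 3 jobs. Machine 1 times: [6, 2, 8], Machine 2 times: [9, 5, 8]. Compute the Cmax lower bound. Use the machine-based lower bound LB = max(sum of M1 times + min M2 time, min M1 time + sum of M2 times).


LB1 = sum(M1 times) + min(M2 times) = 16 + 5 = 21
LB2 = min(M1 times) + sum(M2 times) = 2 + 22 = 24
Lower bound = max(LB1, LB2) = max(21, 24) = 24

24


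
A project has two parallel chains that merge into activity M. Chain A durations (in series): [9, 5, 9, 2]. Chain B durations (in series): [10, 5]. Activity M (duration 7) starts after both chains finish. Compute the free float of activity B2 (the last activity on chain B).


ES(B2) = sum of predecessors on chain B = 10
EF(B2) = ES + duration = 10 + 5 = 15
Successor of B2 is M. ES(M) = max(sum(A), sum(B)) = max(25, 15) = 25
Free float = ES(successor) - EF(current) = 25 - 15 = 10

10


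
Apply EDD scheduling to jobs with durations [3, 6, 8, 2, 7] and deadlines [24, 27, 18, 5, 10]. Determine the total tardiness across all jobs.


Sort by due date (EDD order): [(2, 5), (7, 10), (8, 18), (3, 24), (6, 27)]
Compute completion times and tardiness:
  Job 1: p=2, d=5, C=2, tardiness=max(0,2-5)=0
  Job 2: p=7, d=10, C=9, tardiness=max(0,9-10)=0
  Job 3: p=8, d=18, C=17, tardiness=max(0,17-18)=0
  Job 4: p=3, d=24, C=20, tardiness=max(0,20-24)=0
  Job 5: p=6, d=27, C=26, tardiness=max(0,26-27)=0
Total tardiness = 0

0


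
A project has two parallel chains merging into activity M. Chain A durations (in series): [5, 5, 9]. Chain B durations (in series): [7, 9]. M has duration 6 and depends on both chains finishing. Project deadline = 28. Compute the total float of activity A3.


Forward pass: ES(A3) = sum of predecessors on chain A = 10
EF = ES + duration = 10 + 9 = 19
Backward pass: LF(M) = deadline = 28; LS(M) = 28 - 6 = 22
LF(A3) = LS(M) - sum(successors on chain A) = 22 - 0 = 22
LS = LF - duration = 22 - 9 = 13
Total float = LS - ES = 13 - 10 = 3

3


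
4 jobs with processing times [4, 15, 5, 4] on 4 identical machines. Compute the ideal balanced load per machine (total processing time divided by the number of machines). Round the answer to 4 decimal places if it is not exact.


Total processing time = 4 + 15 + 5 + 4 = 28
Number of machines = 4
Ideal balanced load = 28 / 4 = 7.0

7.0


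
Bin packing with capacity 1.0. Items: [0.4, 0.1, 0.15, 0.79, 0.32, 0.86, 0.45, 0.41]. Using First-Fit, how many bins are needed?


Place items sequentially using First-Fit:
  Item 0.4 -> new Bin 1
  Item 0.1 -> Bin 1 (now 0.5)
  Item 0.15 -> Bin 1 (now 0.65)
  Item 0.79 -> new Bin 2
  Item 0.32 -> Bin 1 (now 0.97)
  Item 0.86 -> new Bin 3
  Item 0.45 -> new Bin 4
  Item 0.41 -> Bin 4 (now 0.86)
Total bins used = 4

4


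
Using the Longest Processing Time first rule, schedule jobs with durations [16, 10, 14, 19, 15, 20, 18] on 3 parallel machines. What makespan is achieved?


Sort jobs in decreasing order (LPT): [20, 19, 18, 16, 15, 14, 10]
Assign each job to the least loaded machine:
  Machine 1: jobs [20, 14, 10], load = 44
  Machine 2: jobs [19, 15], load = 34
  Machine 3: jobs [18, 16], load = 34
Makespan = max load = 44

44


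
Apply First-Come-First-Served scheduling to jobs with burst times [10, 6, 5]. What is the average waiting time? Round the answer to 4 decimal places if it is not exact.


FCFS order (as given): [10, 6, 5]
Waiting times:
  Job 1: wait = 0
  Job 2: wait = 10
  Job 3: wait = 16
Sum of waiting times = 26
Average waiting time = 26/3 = 8.6667

8.6667


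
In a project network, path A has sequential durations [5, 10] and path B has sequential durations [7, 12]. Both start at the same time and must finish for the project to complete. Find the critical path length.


Path A total = 5 + 10 = 15
Path B total = 7 + 12 = 19
Critical path = longest path = max(15, 19) = 19

19


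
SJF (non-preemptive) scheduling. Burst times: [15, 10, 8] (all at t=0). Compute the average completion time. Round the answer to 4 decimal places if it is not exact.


SJF order (ascending): [8, 10, 15]
Completion times:
  Job 1: burst=8, C=8
  Job 2: burst=10, C=18
  Job 3: burst=15, C=33
Average completion = 59/3 = 19.6667

19.6667


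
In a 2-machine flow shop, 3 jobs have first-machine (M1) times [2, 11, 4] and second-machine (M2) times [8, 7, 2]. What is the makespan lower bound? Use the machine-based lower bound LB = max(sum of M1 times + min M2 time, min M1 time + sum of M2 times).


LB1 = sum(M1 times) + min(M2 times) = 17 + 2 = 19
LB2 = min(M1 times) + sum(M2 times) = 2 + 17 = 19
Lower bound = max(LB1, LB2) = max(19, 19) = 19

19


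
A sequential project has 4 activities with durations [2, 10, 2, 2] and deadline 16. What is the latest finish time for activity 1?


LF(activity 1) = deadline - sum of successor durations
Successors: activities 2 through 4 with durations [10, 2, 2]
Sum of successor durations = 14
LF = 16 - 14 = 2

2
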